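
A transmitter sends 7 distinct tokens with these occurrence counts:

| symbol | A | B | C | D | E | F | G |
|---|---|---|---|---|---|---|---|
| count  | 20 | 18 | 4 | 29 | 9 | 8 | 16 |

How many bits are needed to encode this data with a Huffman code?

Greedily combine the two least-frequent nodes:
merge C(4) and F(8): 12
merge E(9) and 12: 21
merge G(16) and B(18): 34
merge A(20) and 21: 41
merge D(29) and 34: 63
merge 41 and 63: 104
Total encoded bits = sum of merged weights = 12 + 21 + 34 + 41 + 63 + 104 = 275.

275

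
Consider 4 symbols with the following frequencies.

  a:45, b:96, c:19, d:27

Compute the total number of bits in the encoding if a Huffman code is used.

324

Build the Huffman tree bottom-up:
combine c(19), d(27) → 46
combine a(45), 46 → 91
combine 91, b(96) → 187
The encoded length is the sum of every internal node's weight: 46 + 91 + 187 = 324 bits.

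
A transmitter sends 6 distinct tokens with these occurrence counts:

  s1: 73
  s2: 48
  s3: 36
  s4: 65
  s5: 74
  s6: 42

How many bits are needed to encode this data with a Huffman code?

867

Build the Huffman tree bottom-up:
s3(36) + s6(42) → 78
s2(48) + s4(65) → 113
s1(73) + s5(74) → 147
78 + 113 → 191
147 + 191 → 338
Each symbol's bit-cost is frequency × depth; summing gives 867 bits (equivalently 78 + 113 + 147 + 191 + 338).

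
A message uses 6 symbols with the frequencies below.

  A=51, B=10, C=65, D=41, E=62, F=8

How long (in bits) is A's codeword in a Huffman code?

2

Build the tree from the bottom:
combine F(8), B(10) → 18
combine 18, D(41) → 59
combine A(51), 59 → 110
combine E(62), C(65) → 127
combine 110, 127 → 237
A's leaf is at depth 2, giving a 2-bit codeword.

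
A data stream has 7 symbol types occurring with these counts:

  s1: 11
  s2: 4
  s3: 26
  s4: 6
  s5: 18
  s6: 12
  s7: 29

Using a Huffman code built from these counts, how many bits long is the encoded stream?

273

Merge the two smallest weights repeatedly:
combine s2(4), s4(6) → 10
combine 10, s1(11) → 21
combine s6(12), s5(18) → 30
combine 21, s3(26) → 47
combine s7(29), 30 → 59
combine 47, 59 → 106
Total encoded bits = sum of merged weights = 10 + 21 + 30 + 47 + 59 + 106 = 273.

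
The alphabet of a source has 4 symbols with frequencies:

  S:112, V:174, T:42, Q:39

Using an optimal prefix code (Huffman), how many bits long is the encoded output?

Greedily combine the two least-frequent nodes:
merge Q(39) and T(42): 81
merge 81 and S(112): 193
merge V(174) and 193: 367
The encoded length is the sum of every internal node's weight: 81 + 193 + 367 = 641 bits.

641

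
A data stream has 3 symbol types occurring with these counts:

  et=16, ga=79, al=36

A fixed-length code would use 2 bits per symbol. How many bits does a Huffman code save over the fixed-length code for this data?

79

Fixed-length: 2 bits × 131 symbols = 262 bits.
Huffman merges:
et(16) + al(36) → 52
52 + ga(79) → 131
Huffman total = 52 + 131 = 183 bits.
Saving = 262 − 183 = 79 bits.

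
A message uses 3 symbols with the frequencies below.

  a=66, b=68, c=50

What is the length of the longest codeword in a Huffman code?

2

Merge the two lowest-weight nodes at each step:
c(50) + a(66) → 116
b(68) + 116 → 184
The rarest symbols sit at the bottom; the longest codeword is 2 bits.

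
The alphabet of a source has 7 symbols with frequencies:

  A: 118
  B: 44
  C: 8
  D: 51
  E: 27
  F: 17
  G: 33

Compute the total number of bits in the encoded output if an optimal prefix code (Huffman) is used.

Greedily combine the two least-frequent nodes:
C(8) + F(17) → 25
25 + E(27) → 52
G(33) + B(44) → 77
D(51) + 52 → 103
77 + 103 → 180
A(118) + 180 → 298
Total encoded bits = sum of merged weights = 25 + 52 + 77 + 103 + 180 + 298 = 735.

735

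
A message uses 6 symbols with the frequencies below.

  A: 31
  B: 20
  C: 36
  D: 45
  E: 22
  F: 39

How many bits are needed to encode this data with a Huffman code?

Greedily combine the two least-frequent nodes:
merge B(20) and E(22): 42
merge A(31) and C(36): 67
merge F(39) and 42: 81
merge D(45) and 67: 112
merge 81 and 112: 193
Each symbol's bit-cost is frequency × depth; summing gives 495 bits (equivalently 42 + 67 + 81 + 112 + 193).

495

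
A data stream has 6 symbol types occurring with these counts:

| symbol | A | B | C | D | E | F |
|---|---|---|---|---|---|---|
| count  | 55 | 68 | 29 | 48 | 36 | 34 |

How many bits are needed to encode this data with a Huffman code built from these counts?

Merge the two smallest weights repeatedly:
combine C(29), F(34) → 63
combine E(36), D(48) → 84
combine A(55), 63 → 118
combine B(68), 84 → 152
combine 118, 152 → 270
Each symbol's bit-cost is frequency × depth; summing gives 687 bits (equivalently 63 + 84 + 118 + 152 + 270).

687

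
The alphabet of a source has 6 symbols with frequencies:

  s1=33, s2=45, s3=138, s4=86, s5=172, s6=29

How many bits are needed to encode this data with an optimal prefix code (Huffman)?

1175

Build the Huffman tree bottom-up:
s6(29) + s1(33) → 62
s2(45) + 62 → 107
s4(86) + 107 → 193
s3(138) + s5(172) → 310
193 + 310 → 503
Each symbol's bit-cost is frequency × depth; summing gives 1175 bits (equivalently 62 + 107 + 193 + 310 + 503).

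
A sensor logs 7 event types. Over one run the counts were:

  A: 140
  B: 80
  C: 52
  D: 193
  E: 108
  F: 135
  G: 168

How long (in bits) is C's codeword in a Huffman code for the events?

4

Repeatedly merge the two smallest:
merge C(52) and B(80): 132
merge E(108) and 132: 240
merge F(135) and A(140): 275
merge G(168) and D(193): 361
merge 240 and 275: 515
merge 361 and 515: 876
The subtree containing C is merged 4 times, so code length = 4.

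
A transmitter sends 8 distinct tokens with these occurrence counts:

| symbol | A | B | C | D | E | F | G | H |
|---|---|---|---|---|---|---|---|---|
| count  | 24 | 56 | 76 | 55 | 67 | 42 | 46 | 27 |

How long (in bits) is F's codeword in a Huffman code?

Huffman merges, smallest pair first:
A(24) + H(27) → 51
F(42) + G(46) → 88
51 + D(55) → 106
B(56) + E(67) → 123
C(76) + 88 → 164
106 + 123 → 229
164 + 229 → 393
F sits 3 levels below the root, so its codeword is 3 bits.

3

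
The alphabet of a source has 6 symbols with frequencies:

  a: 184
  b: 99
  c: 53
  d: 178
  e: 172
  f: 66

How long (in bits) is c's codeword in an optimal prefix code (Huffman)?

4

Build the tree from the bottom:
c(53) + f(66) → 119
b(99) + 119 → 218
e(172) + d(178) → 350
a(184) + 218 → 402
350 + 402 → 752
c sits 4 levels below the root, so its codeword is 4 bits.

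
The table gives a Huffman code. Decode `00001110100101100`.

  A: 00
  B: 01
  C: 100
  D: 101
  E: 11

Read left to right; each codeword is recognised as soon as it completes (prefix code):
  00→A | 00→A | 11→E | 101→D | 00→A | 101→D | 100→C
Decoded message: AAEDADC

AAEDADC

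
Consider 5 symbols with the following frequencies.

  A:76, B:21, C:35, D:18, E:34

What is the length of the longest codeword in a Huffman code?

Merge the two lowest-weight nodes at each step:
merge D(18) and B(21): 39
merge E(34) and C(35): 69
merge 39 and 69: 108
merge A(76) and 108: 184
The rarest symbols sit at the bottom; the longest codeword is 3 bits.

3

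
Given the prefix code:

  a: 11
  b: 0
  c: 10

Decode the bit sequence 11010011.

abcba

Read left to right; each codeword is recognised as soon as it completes (prefix code):
  11→a | 0→b | 10→c | 0→b | 11→a
Decoded message: abcba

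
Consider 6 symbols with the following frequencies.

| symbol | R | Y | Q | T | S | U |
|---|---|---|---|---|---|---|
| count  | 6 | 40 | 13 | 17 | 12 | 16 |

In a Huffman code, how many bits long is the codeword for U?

3

Build the tree from the bottom:
R(6) + S(12) → 18
Q(13) + U(16) → 29
T(17) + 18 → 35
29 + 35 → 64
Y(40) + 64 → 104
The subtree containing U is merged 3 times, so code length = 3.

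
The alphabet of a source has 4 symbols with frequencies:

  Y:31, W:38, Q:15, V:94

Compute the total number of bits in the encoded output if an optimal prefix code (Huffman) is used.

Merge the two smallest weights repeatedly:
merge Q(15) and Y(31): 46
merge W(38) and 46: 84
merge 84 and V(94): 178
Total encoded bits = sum of merged weights = 46 + 84 + 178 = 308.

308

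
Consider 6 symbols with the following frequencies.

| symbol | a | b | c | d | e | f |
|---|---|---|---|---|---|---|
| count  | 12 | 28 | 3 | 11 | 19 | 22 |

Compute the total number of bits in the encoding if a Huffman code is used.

230

Merge the two smallest weights repeatedly:
combine c(3), d(11) → 14
combine a(12), 14 → 26
combine e(19), f(22) → 41
combine 26, b(28) → 54
combine 41, 54 → 95
The encoded length is the sum of every internal node's weight: 14 + 26 + 41 + 54 + 95 = 230 bits.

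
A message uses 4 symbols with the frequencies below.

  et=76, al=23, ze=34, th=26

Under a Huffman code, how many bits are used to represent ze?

2

Repeatedly merge the two smallest:
al(23) + th(26) → 49
ze(34) + 49 → 83
et(76) + 83 → 159
The subtree containing ze is merged 2 times, so code length = 2.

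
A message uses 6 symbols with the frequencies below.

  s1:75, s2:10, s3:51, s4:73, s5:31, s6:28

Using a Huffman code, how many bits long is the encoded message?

Build the Huffman tree bottom-up:
combine s2(10), s6(28) → 38
combine s5(31), 38 → 69
combine s3(51), 69 → 120
combine s4(73), s1(75) → 148
combine 120, 148 → 268
Each symbol's bit-cost is frequency × depth; summing gives 643 bits (equivalently 38 + 69 + 120 + 148 + 268).

643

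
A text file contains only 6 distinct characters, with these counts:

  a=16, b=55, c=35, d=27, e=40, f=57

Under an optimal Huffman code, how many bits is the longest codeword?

3

Merge the two lowest-weight nodes at each step:
merge a(16) and d(27): 43
merge c(35) and e(40): 75
merge 43 and b(55): 98
merge f(57) and 75: 132
merge 98 and 132: 230
The rarest symbols sit at the bottom; the longest codeword is 3 bits.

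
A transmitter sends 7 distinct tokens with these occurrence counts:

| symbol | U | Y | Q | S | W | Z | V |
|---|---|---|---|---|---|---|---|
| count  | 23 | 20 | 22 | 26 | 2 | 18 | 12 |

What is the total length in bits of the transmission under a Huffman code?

334

Build the Huffman tree bottom-up:
combine W(2), V(12) → 14
combine 14, Z(18) → 32
combine Y(20), Q(22) → 42
combine U(23), S(26) → 49
combine 32, 42 → 74
combine 49, 74 → 123
Each symbol's bit-cost is frequency × depth; summing gives 334 bits (equivalently 14 + 32 + 42 + 49 + 74 + 123).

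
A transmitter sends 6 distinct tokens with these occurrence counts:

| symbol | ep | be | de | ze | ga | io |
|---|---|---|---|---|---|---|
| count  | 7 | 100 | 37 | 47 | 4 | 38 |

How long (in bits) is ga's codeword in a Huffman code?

Huffman merges, smallest pair first:
ga(4) + ep(7) → 11
11 + de(37) → 48
io(38) + ze(47) → 85
48 + 85 → 133
be(100) + 133 → 233
ga sits 4 levels below the root, so its codeword is 4 bits.

4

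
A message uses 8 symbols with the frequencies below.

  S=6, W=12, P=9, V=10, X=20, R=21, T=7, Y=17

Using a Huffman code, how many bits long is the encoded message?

Greedily combine the two least-frequent nodes:
combine S(6), T(7) → 13
combine P(9), V(10) → 19
combine W(12), 13 → 25
combine Y(17), 19 → 36
combine X(20), R(21) → 41
combine 25, 36 → 61
combine 41, 61 → 102
Total encoded bits = sum of merged weights = 13 + 19 + 25 + 36 + 41 + 61 + 102 = 297.

297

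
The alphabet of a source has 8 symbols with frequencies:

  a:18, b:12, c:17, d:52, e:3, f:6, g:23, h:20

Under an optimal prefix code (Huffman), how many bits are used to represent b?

4

Build the tree from the bottom:
e(3) + f(6) → 9
9 + b(12) → 21
c(17) + a(18) → 35
h(20) + 21 → 41
g(23) + 35 → 58
41 + d(52) → 93
58 + 93 → 151
b's leaf is at depth 4, giving a 4-bit codeword.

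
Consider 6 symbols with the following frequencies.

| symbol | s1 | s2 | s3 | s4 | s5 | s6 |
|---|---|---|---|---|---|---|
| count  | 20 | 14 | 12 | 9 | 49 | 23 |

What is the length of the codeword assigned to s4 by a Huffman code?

Build the tree from the bottom:
merge s4(9) and s3(12): 21
merge s2(14) and s1(20): 34
merge 21 and s6(23): 44
merge 34 and 44: 78
merge s5(49) and 78: 127
s4 sits 4 levels below the root, so its codeword is 4 bits.

4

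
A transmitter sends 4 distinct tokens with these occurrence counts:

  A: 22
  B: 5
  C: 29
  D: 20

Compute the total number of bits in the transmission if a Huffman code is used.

Greedily combine the two least-frequent nodes:
merge B(5) and D(20): 25
merge A(22) and 25: 47
merge C(29) and 47: 76
The encoded length is the sum of every internal node's weight: 25 + 47 + 76 = 148 bits.

148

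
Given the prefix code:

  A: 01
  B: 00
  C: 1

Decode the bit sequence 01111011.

Read left to right; each codeword is recognised as soon as it completes (prefix code):
  01→A | 1→C | 1→C | 1→C | 01→A | 1→C
Decoded message: ACCCAC

ACCCAC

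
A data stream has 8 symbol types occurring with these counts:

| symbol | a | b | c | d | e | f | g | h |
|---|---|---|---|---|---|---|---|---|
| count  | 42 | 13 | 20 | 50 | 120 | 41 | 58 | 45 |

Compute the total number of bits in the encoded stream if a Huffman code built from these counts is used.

Greedily combine the two least-frequent nodes:
merge b(13) and c(20): 33
merge 33 and f(41): 74
merge a(42) and h(45): 87
merge d(50) and g(58): 108
merge 74 and 87: 161
merge 108 and e(120): 228
merge 161 and 228: 389
Each symbol's bit-cost is frequency × depth; summing gives 1080 bits (equivalently 33 + 74 + 87 + 108 + 161 + 228 + 389).

1080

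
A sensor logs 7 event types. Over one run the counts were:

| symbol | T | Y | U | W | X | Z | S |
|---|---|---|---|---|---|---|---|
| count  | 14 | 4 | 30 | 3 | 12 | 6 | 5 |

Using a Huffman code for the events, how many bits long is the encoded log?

Build the Huffman tree bottom-up:
merge W(3) and Y(4): 7
merge S(5) and Z(6): 11
merge 7 and 11: 18
merge X(12) and T(14): 26
merge 18 and 26: 44
merge U(30) and 44: 74
Total encoded bits = sum of merged weights = 7 + 11 + 18 + 26 + 44 + 74 = 180.

180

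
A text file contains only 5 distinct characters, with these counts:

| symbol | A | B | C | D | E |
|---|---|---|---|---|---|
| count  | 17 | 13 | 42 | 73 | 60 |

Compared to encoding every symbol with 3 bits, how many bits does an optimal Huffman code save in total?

176

Fixed-length: 3 bits × 205 symbols = 615 bits.
Huffman merges:
combine B(13), A(17) → 30
combine 30, C(42) → 72
combine E(60), 72 → 132
combine D(73), 132 → 205
Huffman total = 30 + 72 + 132 + 205 = 439 bits.
Saving = 615 − 439 = 176 bits.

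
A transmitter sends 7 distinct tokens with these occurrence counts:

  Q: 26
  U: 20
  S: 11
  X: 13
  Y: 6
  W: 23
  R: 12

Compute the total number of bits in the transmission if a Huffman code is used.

301

Build the Huffman tree bottom-up:
combine Y(6), S(11) → 17
combine R(12), X(13) → 25
combine 17, U(20) → 37
combine W(23), 25 → 48
combine Q(26), 37 → 63
combine 48, 63 → 111
Total encoded bits = sum of merged weights = 17 + 25 + 37 + 48 + 63 + 111 = 301.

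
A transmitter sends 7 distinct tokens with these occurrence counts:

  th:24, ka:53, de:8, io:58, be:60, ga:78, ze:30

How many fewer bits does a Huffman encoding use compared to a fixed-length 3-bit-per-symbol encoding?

106

Fixed-length: 3 bits × 311 symbols = 933 bits.
Huffman merges:
merge de(8) and th(24): 32
merge ze(30) and 32: 62
merge ka(53) and io(58): 111
merge be(60) and 62: 122
merge ga(78) and 111: 189
merge 122 and 189: 311
Huffman total = 32 + 62 + 111 + 122 + 189 + 311 = 827 bits.
Saving = 933 − 827 = 106 bits.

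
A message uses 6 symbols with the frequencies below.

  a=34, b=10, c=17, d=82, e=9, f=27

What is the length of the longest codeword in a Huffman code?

4

Merge the two lowest-weight nodes at each step:
merge e(9) and b(10): 19
merge c(17) and 19: 36
merge f(27) and a(34): 61
merge 36 and 61: 97
merge d(82) and 97: 179
Maximum depth reached is 4.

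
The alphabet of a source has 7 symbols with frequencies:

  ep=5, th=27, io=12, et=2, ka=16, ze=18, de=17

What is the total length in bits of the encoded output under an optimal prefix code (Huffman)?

Merge the two smallest weights repeatedly:
combine et(2), ep(5) → 7
combine 7, io(12) → 19
combine ka(16), de(17) → 33
combine ze(18), 19 → 37
combine th(27), 33 → 60
combine 37, 60 → 97
Each symbol's bit-cost is frequency × depth; summing gives 253 bits (equivalently 7 + 19 + 33 + 37 + 60 + 97).

253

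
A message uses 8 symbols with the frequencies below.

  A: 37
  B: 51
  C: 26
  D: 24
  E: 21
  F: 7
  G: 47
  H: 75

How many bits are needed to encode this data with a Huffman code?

816

Merge the two smallest weights repeatedly:
merge F(7) and E(21): 28
merge D(24) and C(26): 50
merge 28 and A(37): 65
merge G(47) and 50: 97
merge B(51) and 65: 116
merge H(75) and 97: 172
merge 116 and 172: 288
The encoded length is the sum of every internal node's weight: 28 + 50 + 65 + 97 + 116 + 172 + 288 = 816 bits.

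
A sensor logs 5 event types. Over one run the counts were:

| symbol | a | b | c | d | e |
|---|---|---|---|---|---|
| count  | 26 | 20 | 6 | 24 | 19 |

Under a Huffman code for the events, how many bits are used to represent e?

Build the tree from the bottom:
combine c(6), e(19) → 25
combine b(20), d(24) → 44
combine 25, a(26) → 51
combine 44, 51 → 95
The subtree containing e is merged 3 times, so code length = 3.

3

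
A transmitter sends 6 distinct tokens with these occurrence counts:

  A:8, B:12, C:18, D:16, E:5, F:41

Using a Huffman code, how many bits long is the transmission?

Greedily combine the two least-frequent nodes:
E(5) + A(8) → 13
B(12) + 13 → 25
D(16) + C(18) → 34
25 + 34 → 59
F(41) + 59 → 100
Total encoded bits = sum of merged weights = 13 + 25 + 34 + 59 + 100 = 231.

231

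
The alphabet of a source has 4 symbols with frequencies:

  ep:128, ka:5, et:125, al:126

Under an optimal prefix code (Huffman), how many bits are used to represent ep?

2

Build the tree from the bottom:
merge ka(5) and et(125): 130
merge al(126) and ep(128): 254
merge 130 and 254: 384
ep's leaf is at depth 2, giving a 2-bit codeword.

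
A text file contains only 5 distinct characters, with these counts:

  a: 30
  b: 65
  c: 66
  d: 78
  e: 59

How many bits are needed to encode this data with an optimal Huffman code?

Build the Huffman tree bottom-up:
merge a(30) and e(59): 89
merge b(65) and c(66): 131
merge d(78) and 89: 167
merge 131 and 167: 298
Total encoded bits = sum of merged weights = 89 + 131 + 167 + 298 = 685.

685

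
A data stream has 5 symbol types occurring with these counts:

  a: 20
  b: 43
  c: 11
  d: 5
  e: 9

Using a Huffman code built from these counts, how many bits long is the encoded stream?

Greedily combine the two least-frequent nodes:
merge d(5) and e(9): 14
merge c(11) and 14: 25
merge a(20) and 25: 45
merge b(43) and 45: 88
Each symbol's bit-cost is frequency × depth; summing gives 172 bits (equivalently 14 + 25 + 45 + 88).

172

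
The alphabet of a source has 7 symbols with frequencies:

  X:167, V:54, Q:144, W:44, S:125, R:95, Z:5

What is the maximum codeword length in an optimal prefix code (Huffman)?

5

Merge the two lowest-weight nodes at each step:
merge Z(5) and W(44): 49
merge 49 and V(54): 103
merge R(95) and 103: 198
merge S(125) and Q(144): 269
merge X(167) and 198: 365
merge 269 and 365: 634
Maximum depth reached is 5.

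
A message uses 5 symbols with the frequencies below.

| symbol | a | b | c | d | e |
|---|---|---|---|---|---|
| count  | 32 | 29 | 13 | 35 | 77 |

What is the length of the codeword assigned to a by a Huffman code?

3

Huffman merges, smallest pair first:
combine c(13), b(29) → 42
combine a(32), d(35) → 67
combine 42, 67 → 109
combine e(77), 109 → 186
a sits 3 levels below the root, so its codeword is 3 bits.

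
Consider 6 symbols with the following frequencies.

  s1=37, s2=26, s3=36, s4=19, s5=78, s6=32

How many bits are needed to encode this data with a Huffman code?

569

Build the Huffman tree bottom-up:
merge s4(19) and s2(26): 45
merge s6(32) and s3(36): 68
merge s1(37) and 45: 82
merge 68 and s5(78): 146
merge 82 and 146: 228
Total encoded bits = sum of merged weights = 45 + 68 + 82 + 146 + 228 = 569.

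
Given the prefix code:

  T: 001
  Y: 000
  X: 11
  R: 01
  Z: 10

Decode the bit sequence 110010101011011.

Read left to right; each codeword is recognised as soon as it completes (prefix code):
  11→X | 001→T | 01→R | 01→R | 01→R | 10→Z | 11→X
Decoded message: XTRRRZX

XTRRRZX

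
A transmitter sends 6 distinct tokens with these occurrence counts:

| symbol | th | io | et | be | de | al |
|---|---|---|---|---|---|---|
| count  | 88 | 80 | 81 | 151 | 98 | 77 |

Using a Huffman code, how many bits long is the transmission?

1476

Build the Huffman tree bottom-up:
combine al(77), io(80) → 157
combine et(81), th(88) → 169
combine de(98), be(151) → 249
combine 157, 169 → 326
combine 249, 326 → 575
Each symbol's bit-cost is frequency × depth; summing gives 1476 bits (equivalently 157 + 169 + 249 + 326 + 575).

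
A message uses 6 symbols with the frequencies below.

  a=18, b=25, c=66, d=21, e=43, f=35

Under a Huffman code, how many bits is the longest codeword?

Merge the two lowest-weight nodes at each step:
combine a(18), d(21) → 39
combine b(25), f(35) → 60
combine 39, e(43) → 82
combine 60, c(66) → 126
combine 82, 126 → 208
Maximum depth reached is 3.

3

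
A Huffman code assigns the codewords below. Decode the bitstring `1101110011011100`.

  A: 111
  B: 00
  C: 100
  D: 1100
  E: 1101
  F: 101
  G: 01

EDED

Read left to right; each codeword is recognised as soon as it completes (prefix code):
  1101→E | 1100→D | 1101→E | 1100→D
Decoded message: EDED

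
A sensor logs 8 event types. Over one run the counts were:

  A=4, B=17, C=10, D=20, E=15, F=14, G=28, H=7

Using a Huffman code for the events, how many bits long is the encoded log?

328

Build the Huffman tree bottom-up:
merge A(4) and H(7): 11
merge C(10) and 11: 21
merge F(14) and E(15): 29
merge B(17) and D(20): 37
merge 21 and G(28): 49
merge 29 and 37: 66
merge 49 and 66: 115
Each symbol's bit-cost is frequency × depth; summing gives 328 bits (equivalently 11 + 21 + 29 + 37 + 49 + 66 + 115).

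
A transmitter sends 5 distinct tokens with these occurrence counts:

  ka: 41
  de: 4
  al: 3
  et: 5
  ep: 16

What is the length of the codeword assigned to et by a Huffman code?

Huffman merges, smallest pair first:
combine al(3), de(4) → 7
combine et(5), 7 → 12
combine 12, ep(16) → 28
combine 28, ka(41) → 69
The subtree containing et is merged 3 times, so code length = 3.

3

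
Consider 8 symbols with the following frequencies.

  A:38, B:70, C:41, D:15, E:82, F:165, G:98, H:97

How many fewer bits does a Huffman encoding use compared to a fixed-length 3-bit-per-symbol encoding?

Fixed-length: 3 bits × 606 symbols = 1818 bits.
Huffman merges:
D(15) + A(38) → 53
C(41) + 53 → 94
B(70) + E(82) → 152
94 + H(97) → 191
G(98) + 152 → 250
F(165) + 191 → 356
250 + 356 → 606
Huffman total = 53 + 94 + 152 + 191 + 250 + 356 + 606 = 1702 bits.
Saving = 1818 − 1702 = 116 bits.

116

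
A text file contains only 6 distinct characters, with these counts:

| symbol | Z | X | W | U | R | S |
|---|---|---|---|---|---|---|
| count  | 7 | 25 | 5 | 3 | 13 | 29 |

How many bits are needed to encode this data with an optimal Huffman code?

Greedily combine the two least-frequent nodes:
merge U(3) and W(5): 8
merge Z(7) and 8: 15
merge R(13) and 15: 28
merge X(25) and 28: 53
merge S(29) and 53: 82
Each symbol's bit-cost is frequency × depth; summing gives 186 bits (equivalently 8 + 15 + 28 + 53 + 82).

186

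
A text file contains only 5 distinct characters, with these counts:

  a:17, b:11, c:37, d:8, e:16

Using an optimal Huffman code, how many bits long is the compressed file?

Greedily combine the two least-frequent nodes:
combine d(8), b(11) → 19
combine e(16), a(17) → 33
combine 19, 33 → 52
combine c(37), 52 → 89
Total encoded bits = sum of merged weights = 19 + 33 + 52 + 89 = 193.

193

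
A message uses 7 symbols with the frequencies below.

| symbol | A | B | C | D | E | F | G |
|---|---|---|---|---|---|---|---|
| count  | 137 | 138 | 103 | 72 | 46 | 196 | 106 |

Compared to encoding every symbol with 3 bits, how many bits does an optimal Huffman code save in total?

Fixed-length: 3 bits × 798 symbols = 2394 bits.
Huffman merges:
merge E(46) and D(72): 118
merge C(103) and G(106): 209
merge 118 and A(137): 255
merge B(138) and F(196): 334
merge 209 and 255: 464
merge 334 and 464: 798
Huffman total = 118 + 209 + 255 + 334 + 464 + 798 = 2178 bits.
Saving = 2394 − 2178 = 216 bits.

216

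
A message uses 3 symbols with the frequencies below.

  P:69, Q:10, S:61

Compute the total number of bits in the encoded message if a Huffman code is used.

Greedily combine the two least-frequent nodes:
Q(10) + S(61) → 71
P(69) + 71 → 140
Each symbol's bit-cost is frequency × depth; summing gives 211 bits (equivalently 71 + 140).

211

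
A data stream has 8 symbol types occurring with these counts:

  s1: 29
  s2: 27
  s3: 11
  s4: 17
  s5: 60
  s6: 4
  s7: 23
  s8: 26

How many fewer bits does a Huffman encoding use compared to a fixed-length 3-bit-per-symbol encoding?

Fixed-length: 3 bits × 197 symbols = 591 bits.
Huffman merges:
merge s6(4) and s3(11): 15
merge 15 and s4(17): 32
merge s7(23) and s8(26): 49
merge s2(27) and s1(29): 56
merge 32 and 49: 81
merge 56 and s5(60): 116
merge 81 and 116: 197
Huffman total = 15 + 32 + 49 + 56 + 81 + 116 + 197 = 546 bits.
Saving = 591 − 546 = 45 bits.

45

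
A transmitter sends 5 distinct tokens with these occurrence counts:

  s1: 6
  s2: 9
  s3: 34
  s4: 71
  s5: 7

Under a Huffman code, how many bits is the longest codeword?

4

Merge the two lowest-weight nodes at each step:
merge s1(6) and s5(7): 13
merge s2(9) and 13: 22
merge 22 and s3(34): 56
merge 56 and s4(71): 127
Maximum depth reached is 4.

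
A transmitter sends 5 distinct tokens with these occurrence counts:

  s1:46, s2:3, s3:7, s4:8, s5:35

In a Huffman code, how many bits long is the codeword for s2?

Build the tree from the bottom:
merge s2(3) and s3(7): 10
merge s4(8) and 10: 18
merge 18 and s5(35): 53
merge s1(46) and 53: 99
s2's leaf is at depth 4, giving a 4-bit codeword.

4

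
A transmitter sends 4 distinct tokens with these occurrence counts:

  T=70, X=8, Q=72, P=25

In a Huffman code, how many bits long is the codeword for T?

2

Huffman merges, smallest pair first:
merge X(8) and P(25): 33
merge 33 and T(70): 103
merge Q(72) and 103: 175
The subtree containing T is merged 2 times, so code length = 2.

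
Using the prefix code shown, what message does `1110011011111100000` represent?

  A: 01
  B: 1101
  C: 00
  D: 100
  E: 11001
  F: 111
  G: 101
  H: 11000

Read left to right; each codeword is recognised as soon as it completes (prefix code):
  111→F | 00→C | 1101→B | 111→F | 11000→H | 00→C
Decoded message: FCBFHC

FCBFHC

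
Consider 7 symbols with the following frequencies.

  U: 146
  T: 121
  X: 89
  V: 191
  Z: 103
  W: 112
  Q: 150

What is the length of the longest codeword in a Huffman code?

Merge the two lowest-weight nodes at each step:
combine X(89), Z(103) → 192
combine W(112), T(121) → 233
combine U(146), Q(150) → 296
combine V(191), 192 → 383
combine 233, 296 → 529
combine 383, 529 → 912
The rarest symbols sit at the bottom; the longest codeword is 3 bits.

3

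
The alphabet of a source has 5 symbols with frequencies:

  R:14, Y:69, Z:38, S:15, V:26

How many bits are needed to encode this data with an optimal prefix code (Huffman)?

339

Merge the two smallest weights repeatedly:
R(14) + S(15) → 29
V(26) + 29 → 55
Z(38) + 55 → 93
Y(69) + 93 → 162
The encoded length is the sum of every internal node's weight: 29 + 55 + 93 + 162 = 339 bits.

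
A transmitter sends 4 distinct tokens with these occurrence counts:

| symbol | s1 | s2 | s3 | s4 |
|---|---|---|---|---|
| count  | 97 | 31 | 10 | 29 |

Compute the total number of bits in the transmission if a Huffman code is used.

Build the Huffman tree bottom-up:
s3(10) + s4(29) → 39
s2(31) + 39 → 70
70 + s1(97) → 167
Total encoded bits = sum of merged weights = 39 + 70 + 167 = 276.

276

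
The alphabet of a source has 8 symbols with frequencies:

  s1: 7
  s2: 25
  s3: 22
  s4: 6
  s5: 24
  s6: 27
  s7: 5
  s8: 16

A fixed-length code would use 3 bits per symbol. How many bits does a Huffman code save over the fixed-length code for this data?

Fixed-length: 3 bits × 132 symbols = 396 bits.
Huffman merges:
combine s7(5), s4(6) → 11
combine s1(7), 11 → 18
combine s8(16), 18 → 34
combine s3(22), s5(24) → 46
combine s2(25), s6(27) → 52
combine 34, 46 → 80
combine 52, 80 → 132
Huffman total = 11 + 18 + 34 + 46 + 52 + 80 + 132 = 373 bits.
Saving = 396 − 373 = 23 bits.

23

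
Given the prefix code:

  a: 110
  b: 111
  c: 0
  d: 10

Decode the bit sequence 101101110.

Read left to right; each codeword is recognised as soon as it completes (prefix code):
  10→d | 110→a | 111→b | 0→c
Decoded message: dabc

dabc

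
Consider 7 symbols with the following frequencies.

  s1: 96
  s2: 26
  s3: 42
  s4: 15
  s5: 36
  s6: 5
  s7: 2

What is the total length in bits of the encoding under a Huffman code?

Greedily combine the two least-frequent nodes:
s7(2) + s6(5) → 7
7 + s4(15) → 22
22 + s2(26) → 48
s5(36) + s3(42) → 78
48 + 78 → 126
s1(96) + 126 → 222
The encoded length is the sum of every internal node's weight: 7 + 22 + 48 + 78 + 126 + 222 = 503 bits.

503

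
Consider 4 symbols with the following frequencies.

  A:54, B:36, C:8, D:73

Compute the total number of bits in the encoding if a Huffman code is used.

313

Merge the two smallest weights repeatedly:
merge C(8) and B(36): 44
merge 44 and A(54): 98
merge D(73) and 98: 171
Total encoded bits = sum of merged weights = 44 + 98 + 171 = 313.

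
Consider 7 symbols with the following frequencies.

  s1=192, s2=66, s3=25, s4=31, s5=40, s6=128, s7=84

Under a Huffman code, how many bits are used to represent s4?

4

Build the tree from the bottom:
combine s3(25), s4(31) → 56
combine s5(40), 56 → 96
combine s2(66), s7(84) → 150
combine 96, s6(128) → 224
combine 150, s1(192) → 342
combine 224, 342 → 566
s4's leaf is at depth 4, giving a 4-bit codeword.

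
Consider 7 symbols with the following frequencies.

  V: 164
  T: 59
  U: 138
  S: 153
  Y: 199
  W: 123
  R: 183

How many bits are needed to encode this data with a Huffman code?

Build the Huffman tree bottom-up:
T(59) + W(123) → 182
U(138) + S(153) → 291
V(164) + 182 → 346
R(183) + Y(199) → 382
291 + 346 → 637
382 + 637 → 1019
The encoded length is the sum of every internal node's weight: 182 + 291 + 346 + 382 + 637 + 1019 = 2857 bits.

2857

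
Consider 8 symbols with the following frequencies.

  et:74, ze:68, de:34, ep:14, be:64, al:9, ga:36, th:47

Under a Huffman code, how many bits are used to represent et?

Repeatedly merge the two smallest:
combine al(9), ep(14) → 23
combine 23, de(34) → 57
combine ga(36), th(47) → 83
combine 57, be(64) → 121
combine ze(68), et(74) → 142
combine 83, 121 → 204
combine 142, 204 → 346
et sits 2 levels below the root, so its codeword is 2 bits.

2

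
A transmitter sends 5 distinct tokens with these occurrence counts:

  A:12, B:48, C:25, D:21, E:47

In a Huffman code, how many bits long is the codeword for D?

3

Repeatedly merge the two smallest:
A(12) + D(21) → 33
C(25) + 33 → 58
E(47) + B(48) → 95
58 + 95 → 153
D's leaf is at depth 3, giving a 3-bit codeword.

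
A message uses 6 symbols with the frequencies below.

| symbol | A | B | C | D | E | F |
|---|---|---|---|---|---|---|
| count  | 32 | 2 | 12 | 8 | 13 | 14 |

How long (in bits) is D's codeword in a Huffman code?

4

Repeatedly merge the two smallest:
merge B(2) and D(8): 10
merge 10 and C(12): 22
merge E(13) and F(14): 27
merge 22 and 27: 49
merge A(32) and 49: 81
D sits 4 levels below the root, so its codeword is 4 bits.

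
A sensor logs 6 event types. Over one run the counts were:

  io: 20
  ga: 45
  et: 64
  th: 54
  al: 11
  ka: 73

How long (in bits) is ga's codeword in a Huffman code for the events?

Repeatedly merge the two smallest:
al(11) + io(20) → 31
31 + ga(45) → 76
th(54) + et(64) → 118
ka(73) + 76 → 149
118 + 149 → 267
ga's leaf is at depth 3, giving a 3-bit codeword.

3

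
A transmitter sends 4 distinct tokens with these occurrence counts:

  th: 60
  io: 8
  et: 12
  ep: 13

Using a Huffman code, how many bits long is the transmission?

Build the Huffman tree bottom-up:
merge io(8) and et(12): 20
merge ep(13) and 20: 33
merge 33 and th(60): 93
Each symbol's bit-cost is frequency × depth; summing gives 146 bits (equivalently 20 + 33 + 93).

146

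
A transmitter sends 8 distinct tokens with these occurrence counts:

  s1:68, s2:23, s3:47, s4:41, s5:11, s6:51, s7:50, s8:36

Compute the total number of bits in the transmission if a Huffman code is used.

Build the Huffman tree bottom-up:
merge s5(11) and s2(23): 34
merge 34 and s8(36): 70
merge s4(41) and s3(47): 88
merge s7(50) and s6(51): 101
merge s1(68) and 70: 138
merge 88 and 101: 189
merge 138 and 189: 327
Each symbol's bit-cost is frequency × depth; summing gives 947 bits (equivalently 34 + 70 + 88 + 101 + 138 + 189 + 327).

947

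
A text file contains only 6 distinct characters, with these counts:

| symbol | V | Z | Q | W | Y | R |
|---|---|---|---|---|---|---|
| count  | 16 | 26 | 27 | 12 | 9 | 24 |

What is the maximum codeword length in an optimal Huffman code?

Merge the two lowest-weight nodes at each step:
Y(9) + W(12) → 21
V(16) + 21 → 37
R(24) + Z(26) → 50
Q(27) + 37 → 64
50 + 64 → 114
The rarest symbols sit at the bottom; the longest codeword is 4 bits.

4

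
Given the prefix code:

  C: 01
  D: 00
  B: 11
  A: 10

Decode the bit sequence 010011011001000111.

CDBCACDCB

Read left to right; each codeword is recognised as soon as it completes (prefix code):
  01→C | 00→D | 11→B | 01→C | 10→A | 01→C | 00→D | 01→C | 11→B
Decoded message: CDBCACDCB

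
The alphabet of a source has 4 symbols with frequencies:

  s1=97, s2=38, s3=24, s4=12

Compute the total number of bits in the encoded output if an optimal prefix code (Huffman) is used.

Build the Huffman tree bottom-up:
s4(12) + s3(24) → 36
36 + s2(38) → 74
74 + s1(97) → 171
Total encoded bits = sum of merged weights = 36 + 74 + 171 = 281.

281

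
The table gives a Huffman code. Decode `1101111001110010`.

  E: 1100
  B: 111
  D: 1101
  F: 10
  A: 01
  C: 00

DBCBCF

Read left to right; each codeword is recognised as soon as it completes (prefix code):
  1101→D | 111→B | 00→C | 111→B | 00→C | 10→F
Decoded message: DBCBCF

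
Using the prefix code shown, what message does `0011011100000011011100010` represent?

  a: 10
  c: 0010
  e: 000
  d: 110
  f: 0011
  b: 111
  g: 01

fgdefgdc

Read left to right; each codeword is recognised as soon as it completes (prefix code):
  0011→f | 01→g | 110→d | 000→e | 0011→f | 01→g | 110→d | 0010→c
Decoded message: fgdefgdc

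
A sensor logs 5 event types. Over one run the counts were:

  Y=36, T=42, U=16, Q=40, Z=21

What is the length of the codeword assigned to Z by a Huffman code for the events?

3

Repeatedly merge the two smallest:
combine U(16), Z(21) → 37
combine Y(36), 37 → 73
combine Q(40), T(42) → 82
combine 73, 82 → 155
Z sits 3 levels below the root, so its codeword is 3 bits.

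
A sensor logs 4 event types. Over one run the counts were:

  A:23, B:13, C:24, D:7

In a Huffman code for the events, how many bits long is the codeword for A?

2

Repeatedly merge the two smallest:
merge D(7) and B(13): 20
merge 20 and A(23): 43
merge C(24) and 43: 67
A sits 2 levels below the root, so its codeword is 2 bits.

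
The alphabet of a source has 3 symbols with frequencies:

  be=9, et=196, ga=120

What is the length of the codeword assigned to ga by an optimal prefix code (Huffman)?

Repeatedly merge the two smallest:
merge be(9) and ga(120): 129
merge 129 and et(196): 325
ga's leaf is at depth 2, giving a 2-bit codeword.

2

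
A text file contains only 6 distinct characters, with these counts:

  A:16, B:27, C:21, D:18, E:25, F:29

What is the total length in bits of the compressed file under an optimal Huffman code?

Merge the two smallest weights repeatedly:
merge A(16) and D(18): 34
merge C(21) and E(25): 46
merge B(27) and F(29): 56
merge 34 and 46: 80
merge 56 and 80: 136
The encoded length is the sum of every internal node's weight: 34 + 46 + 56 + 80 + 136 = 352 bits.

352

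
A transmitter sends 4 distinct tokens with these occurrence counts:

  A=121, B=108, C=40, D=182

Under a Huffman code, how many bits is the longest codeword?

Merge the two lowest-weight nodes at each step:
combine C(40), B(108) → 148
combine A(121), 148 → 269
combine D(182), 269 → 451
The rarest symbols sit at the bottom; the longest codeword is 3 bits.

3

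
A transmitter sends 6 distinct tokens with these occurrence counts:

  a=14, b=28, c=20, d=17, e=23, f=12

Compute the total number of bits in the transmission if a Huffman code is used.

291

Build the Huffman tree bottom-up:
merge f(12) and a(14): 26
merge d(17) and c(20): 37
merge e(23) and 26: 49
merge b(28) and 37: 65
merge 49 and 65: 114
The encoded length is the sum of every internal node's weight: 26 + 37 + 49 + 65 + 114 = 291 bits.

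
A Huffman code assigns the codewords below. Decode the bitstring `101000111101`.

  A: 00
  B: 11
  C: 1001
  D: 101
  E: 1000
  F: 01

Read left to right; each codeword is recognised as soon as it completes (prefix code):
  101→D | 00→A | 01→F | 11→B | 101→D
Decoded message: DAFBD

DAFBD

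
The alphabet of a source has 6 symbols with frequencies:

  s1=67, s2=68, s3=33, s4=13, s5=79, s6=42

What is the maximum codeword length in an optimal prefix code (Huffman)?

4

Merge the two lowest-weight nodes at each step:
merge s4(13) and s3(33): 46
merge s6(42) and 46: 88
merge s1(67) and s2(68): 135
merge s5(79) and 88: 167
merge 135 and 167: 302
The first pair merged (s4, s3) ends up deepest, at depth 4.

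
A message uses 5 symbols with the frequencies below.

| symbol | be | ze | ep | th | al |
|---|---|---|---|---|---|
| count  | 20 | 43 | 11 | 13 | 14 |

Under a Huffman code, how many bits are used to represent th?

3

Huffman merges, smallest pair first:
ep(11) + th(13) → 24
al(14) + be(20) → 34
24 + 34 → 58
ze(43) + 58 → 101
th sits 3 levels below the root, so its codeword is 3 bits.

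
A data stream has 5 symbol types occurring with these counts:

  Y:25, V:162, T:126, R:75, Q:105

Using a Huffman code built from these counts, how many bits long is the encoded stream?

Merge the two smallest weights repeatedly:
Y(25) + R(75) → 100
100 + Q(105) → 205
T(126) + V(162) → 288
205 + 288 → 493
Total encoded bits = sum of merged weights = 100 + 205 + 288 + 493 = 1086.

1086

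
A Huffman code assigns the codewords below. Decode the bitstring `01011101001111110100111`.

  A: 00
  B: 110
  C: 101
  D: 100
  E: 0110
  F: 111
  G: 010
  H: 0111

Read left to right; each codeword is recognised as soon as it completes (prefix code):
  010→G | 111→F | 010→G | 0111→H | 111→F | 010→G | 0111→H
Decoded message: GFGHFGH

GFGHFGH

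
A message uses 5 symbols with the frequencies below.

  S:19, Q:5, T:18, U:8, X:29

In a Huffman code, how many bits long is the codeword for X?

Build the tree from the bottom:
merge Q(5) and U(8): 13
merge 13 and T(18): 31
merge S(19) and X(29): 48
merge 31 and 48: 79
X sits 2 levels below the root, so its codeword is 2 bits.

2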